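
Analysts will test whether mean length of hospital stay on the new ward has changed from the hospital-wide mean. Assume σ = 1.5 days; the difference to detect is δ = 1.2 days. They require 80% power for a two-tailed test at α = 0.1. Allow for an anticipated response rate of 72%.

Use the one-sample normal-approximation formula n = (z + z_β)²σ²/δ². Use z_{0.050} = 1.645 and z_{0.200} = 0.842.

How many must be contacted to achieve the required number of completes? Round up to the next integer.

n = (z_{α/2} + z_β)² · σ² / δ²
  = (1.645 + 0.842)² · 1.5² / 1.2²
  = 6.1852 · 2.25 / 1.44
  = 9.66
Adjust for 72% response: 9.66 / 0.72 = 13.42.
Round up → n = 14.

n = 14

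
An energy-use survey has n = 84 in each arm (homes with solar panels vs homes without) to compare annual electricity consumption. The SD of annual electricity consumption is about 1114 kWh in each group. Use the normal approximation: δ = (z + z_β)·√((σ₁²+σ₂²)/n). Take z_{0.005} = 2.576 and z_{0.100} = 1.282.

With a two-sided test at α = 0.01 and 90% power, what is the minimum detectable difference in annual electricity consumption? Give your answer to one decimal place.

Minimum detectable difference ≈ 663.2 kWh

δ = (z_{α/2} + z_β) · √((σ₁²+σ₂²)/n)
  = (2.576 + 1.282) · √(2481992/84)
  = 3.858 · √29547.5
  = 3.858 · 171.8939
  = 663.1668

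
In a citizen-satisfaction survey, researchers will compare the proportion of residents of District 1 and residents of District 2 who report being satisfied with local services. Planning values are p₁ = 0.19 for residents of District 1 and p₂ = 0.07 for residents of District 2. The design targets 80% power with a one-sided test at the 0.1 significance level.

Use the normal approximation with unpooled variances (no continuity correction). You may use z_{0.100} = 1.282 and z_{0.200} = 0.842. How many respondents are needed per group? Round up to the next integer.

n = (z_α + z_β)² · [p₁(1−p₁) + p₂(1−p₂)] / (p₁ − p₂)²
  = (1.282 + 0.842)² · (0.19·0.81 + 0.07·0.93) / (0.12)²
  = (2.124)² · (0.1539 + 0.0651) / 0.0144
  = 4.5114 · 0.2190 / 0.0144
  = 68.61
Round up → n = 69 per group.

n = 69 per group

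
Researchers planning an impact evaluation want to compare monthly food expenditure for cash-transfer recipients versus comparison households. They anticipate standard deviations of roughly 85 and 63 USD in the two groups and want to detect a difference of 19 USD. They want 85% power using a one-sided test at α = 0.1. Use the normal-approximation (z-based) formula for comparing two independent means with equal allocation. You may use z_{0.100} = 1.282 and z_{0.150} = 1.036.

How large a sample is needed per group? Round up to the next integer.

n = 167 per group

n = (z_α + z_β)² · (σ₁² + σ₂²) / δ²
  = (1.282 + 1.036)² · (85² + 63² = 11194) / 19²
  = 5.3731 · 11194 / 361
  = 166.61
Round up → n = 167 per group.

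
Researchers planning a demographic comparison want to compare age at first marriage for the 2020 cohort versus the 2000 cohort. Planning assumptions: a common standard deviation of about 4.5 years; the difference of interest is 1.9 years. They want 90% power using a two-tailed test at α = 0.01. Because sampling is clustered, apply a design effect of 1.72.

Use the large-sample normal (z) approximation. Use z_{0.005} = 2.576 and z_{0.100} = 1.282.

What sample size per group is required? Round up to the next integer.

n = 288 per group

n = (z_{α/2} + z_β)² · (σ₁² + σ₂²) / δ²
  = (2.576 + 1.282)² · (2·4.5² = 40.5) / 1.9²
  = 14.8842 · 40.5 / 3.61
  = 166.98
Design effect: 1.72 × 166.98 = 287.21.
Round up → n = 288 per group.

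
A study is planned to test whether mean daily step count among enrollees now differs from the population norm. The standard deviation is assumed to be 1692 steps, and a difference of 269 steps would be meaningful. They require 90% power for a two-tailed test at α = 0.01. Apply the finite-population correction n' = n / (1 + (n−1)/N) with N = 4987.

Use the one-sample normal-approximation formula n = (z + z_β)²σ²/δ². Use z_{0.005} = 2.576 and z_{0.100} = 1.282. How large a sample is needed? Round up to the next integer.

n = (z_{α/2} + z_β)² · σ² / δ²
  = (2.576 + 1.282)² · 1692² / 269²
  = 14.8842 · 2862864 / 72361
  = 588.87
Finite-population correction (N = 4987): 588.87 / (1 + (588.87 − 1)/4987) = 526.77.
Round up → n = 527.

n = 527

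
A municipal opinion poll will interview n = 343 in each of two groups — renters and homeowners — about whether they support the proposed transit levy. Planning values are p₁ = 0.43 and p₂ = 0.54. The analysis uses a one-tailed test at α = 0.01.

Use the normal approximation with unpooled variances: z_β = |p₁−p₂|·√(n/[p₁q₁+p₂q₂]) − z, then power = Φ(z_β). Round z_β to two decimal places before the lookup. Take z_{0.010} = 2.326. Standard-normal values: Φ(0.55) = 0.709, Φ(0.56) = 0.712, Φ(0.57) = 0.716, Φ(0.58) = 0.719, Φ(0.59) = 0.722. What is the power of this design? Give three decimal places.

Power ≈ 0.716

z_β = |p₁−p₂|·√(n/[p₁q₁+p₂q₂]) − z_α
    = 0.11 · √(343/0.4935) − 2.326
    = 0.11 · 26.3635 − 2.326
    = 2.9000 − 2.326 = 0.5740 → 0.57
Power = Φ(0.57) = 0.716.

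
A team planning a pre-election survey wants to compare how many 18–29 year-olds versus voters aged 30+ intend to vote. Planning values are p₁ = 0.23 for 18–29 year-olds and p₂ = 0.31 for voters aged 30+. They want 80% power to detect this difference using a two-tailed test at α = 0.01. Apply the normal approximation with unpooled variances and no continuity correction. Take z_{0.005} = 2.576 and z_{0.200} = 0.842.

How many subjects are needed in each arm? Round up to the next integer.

n = 714 per group

n = (z_{α/2} + z_β)² · [p₁(1−p₁) + p₂(1−p₂)] / (p₁ − p₂)²
  = (2.576 + 0.842)² · (0.23·0.77 + 0.31·0.69) / (-0.08)²
  = (3.418)² · (0.1771 + 0.2139) / 0.0064
  = 11.6827 · 0.3910 / 0.0064
  = 713.74
Round up → n = 714 per group.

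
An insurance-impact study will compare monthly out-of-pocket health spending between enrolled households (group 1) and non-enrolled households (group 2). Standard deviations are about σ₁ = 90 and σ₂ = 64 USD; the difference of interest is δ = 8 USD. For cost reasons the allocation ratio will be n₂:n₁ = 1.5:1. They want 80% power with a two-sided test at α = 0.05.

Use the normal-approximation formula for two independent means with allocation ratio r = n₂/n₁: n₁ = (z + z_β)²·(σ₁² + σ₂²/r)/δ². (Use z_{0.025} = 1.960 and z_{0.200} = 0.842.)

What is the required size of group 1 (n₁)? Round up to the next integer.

n₁ = 1329

n₁ = (z_{α/2} + z_β)² · (σ₁² + σ₂²/r) / δ²
   = (1.960 + 0.842)² · (90² + 64²/1.5) / 8²
   = 7.8512 · (8100 + 2730.7) / 64
   = 7.8512 · 10830.7 / 64
   = 1328.65
Round up → n₁ = 1329; n₂ = r·n₁ = 1.5 × 1329 = 1994.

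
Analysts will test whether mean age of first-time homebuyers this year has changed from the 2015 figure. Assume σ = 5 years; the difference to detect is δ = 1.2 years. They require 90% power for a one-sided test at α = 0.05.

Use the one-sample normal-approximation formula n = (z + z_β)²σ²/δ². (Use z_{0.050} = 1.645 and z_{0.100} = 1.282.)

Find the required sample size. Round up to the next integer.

n = (z_α + z_β)² · σ² / δ²
  = (1.645 + 1.282)² · 5² / 1.2²
  = 8.5673 · 25 / 1.44
  = 148.74
Round up → n = 149.

n = 149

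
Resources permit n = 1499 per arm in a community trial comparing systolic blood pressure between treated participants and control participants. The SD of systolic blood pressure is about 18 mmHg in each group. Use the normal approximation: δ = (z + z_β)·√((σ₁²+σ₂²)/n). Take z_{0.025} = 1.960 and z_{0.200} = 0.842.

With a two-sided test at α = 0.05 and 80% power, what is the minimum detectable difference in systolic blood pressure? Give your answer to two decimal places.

δ = (z_{α/2} + z_β) · √((σ₁²+σ₂²)/n)
  = (1.960 + 0.842) · √(648/1499)
  = 2.802 · √0.43229
  = 2.802 · 0.6575
  = 1.8423

Minimum detectable difference ≈ 1.84 mmHg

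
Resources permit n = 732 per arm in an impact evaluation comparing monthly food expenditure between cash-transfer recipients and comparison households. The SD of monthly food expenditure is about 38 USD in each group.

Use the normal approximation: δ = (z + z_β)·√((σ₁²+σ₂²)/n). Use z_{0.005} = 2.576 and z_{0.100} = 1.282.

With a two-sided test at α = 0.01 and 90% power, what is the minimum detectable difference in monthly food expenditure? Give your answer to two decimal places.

Minimum detectable difference ≈ 7.66 USD

δ = (z_{α/2} + z_β) · √((σ₁²+σ₂²)/n)
  = (2.576 + 1.282) · √(2888/732)
  = 3.858 · √3.9454
  = 3.858 · 1.9863
  = 7.6631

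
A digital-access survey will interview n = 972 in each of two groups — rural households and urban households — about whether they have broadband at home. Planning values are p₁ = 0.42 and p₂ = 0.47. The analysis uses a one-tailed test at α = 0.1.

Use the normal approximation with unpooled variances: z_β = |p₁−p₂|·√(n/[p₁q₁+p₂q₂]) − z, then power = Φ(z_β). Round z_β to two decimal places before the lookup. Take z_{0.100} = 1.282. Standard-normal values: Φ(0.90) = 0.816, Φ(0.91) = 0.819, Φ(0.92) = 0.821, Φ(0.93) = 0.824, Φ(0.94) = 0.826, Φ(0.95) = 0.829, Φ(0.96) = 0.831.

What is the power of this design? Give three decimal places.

Power ≈ 0.826

z_β = |p₁−p₂|·√(n/[p₁q₁+p₂q₂]) − z_α
    = 0.05 · √(972/0.4927) − 1.282
    = 0.05 · 44.4162 − 1.282
    = 2.2208 − 1.282 = 0.9388 → 0.94
Power = Φ(0.94) = 0.826.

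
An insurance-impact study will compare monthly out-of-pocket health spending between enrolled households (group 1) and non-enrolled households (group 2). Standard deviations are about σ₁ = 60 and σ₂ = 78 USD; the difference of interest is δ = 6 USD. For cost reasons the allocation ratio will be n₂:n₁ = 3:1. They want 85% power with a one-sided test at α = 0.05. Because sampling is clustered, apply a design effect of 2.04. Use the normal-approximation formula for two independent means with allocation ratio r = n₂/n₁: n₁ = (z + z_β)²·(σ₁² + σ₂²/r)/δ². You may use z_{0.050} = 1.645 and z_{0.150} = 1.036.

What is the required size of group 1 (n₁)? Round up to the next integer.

n₁ = (z_α + z_β)² · (σ₁² + σ₂²/r) / δ²
   = (1.645 + 1.036)² · (60² + 78²/3) / 6²
   = 7.1878 · (3600 + 2028) / 36
   = 7.1878 · 5628 / 36
   = 1123.69
Design effect: 2.04 × 1123.69 = 2292.32.
Round up → n₁ = 2293; n₂ = r·n₁ = 3 × 2293 = 6879.

n₁ = 2293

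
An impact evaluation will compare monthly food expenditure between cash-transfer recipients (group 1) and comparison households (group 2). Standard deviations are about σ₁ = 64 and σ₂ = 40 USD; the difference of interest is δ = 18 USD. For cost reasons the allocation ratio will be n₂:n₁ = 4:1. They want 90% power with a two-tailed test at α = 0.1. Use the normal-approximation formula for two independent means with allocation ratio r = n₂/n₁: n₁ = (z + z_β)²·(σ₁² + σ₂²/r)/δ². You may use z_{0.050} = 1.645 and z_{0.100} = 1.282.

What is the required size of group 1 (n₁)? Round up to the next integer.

n₁ = 119

n₁ = (z_{α/2} + z_β)² · (σ₁² + σ₂²/r) / δ²
   = (1.645 + 1.282)² · (64² + 40²/4) / 18²
   = 8.5673 · (4096 + 400) / 324
   = 8.5673 · 4496 / 324
   = 118.88
Round up → n₁ = 119; n₂ = r·n₁ = 4 × 119 = 476.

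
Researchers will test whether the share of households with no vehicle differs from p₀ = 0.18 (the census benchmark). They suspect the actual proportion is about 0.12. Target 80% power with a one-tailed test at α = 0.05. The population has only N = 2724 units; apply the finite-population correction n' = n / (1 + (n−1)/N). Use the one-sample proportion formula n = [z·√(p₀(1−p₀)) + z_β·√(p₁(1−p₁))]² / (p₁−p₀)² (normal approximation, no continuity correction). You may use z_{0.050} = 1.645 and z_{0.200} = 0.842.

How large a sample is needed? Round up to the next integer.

n = [z_α·√(p₀q₀) + z_β·√(p₁q₁)]² / (p₁ − p₀)²
  = [1.645·√(0.18·0.82) + 0.842·√(0.12·0.88)]² / (-0.06)²
  = [1.645·0.3842 + 0.842·0.3250]² / 0.0036
  = [0.9056]² / 0.0036
  = 227.81
Finite-population correction (N = 2724): 227.81 / (1 + (227.81 − 1)/2724) = 210.30.
Round up → n = 211.

n = 211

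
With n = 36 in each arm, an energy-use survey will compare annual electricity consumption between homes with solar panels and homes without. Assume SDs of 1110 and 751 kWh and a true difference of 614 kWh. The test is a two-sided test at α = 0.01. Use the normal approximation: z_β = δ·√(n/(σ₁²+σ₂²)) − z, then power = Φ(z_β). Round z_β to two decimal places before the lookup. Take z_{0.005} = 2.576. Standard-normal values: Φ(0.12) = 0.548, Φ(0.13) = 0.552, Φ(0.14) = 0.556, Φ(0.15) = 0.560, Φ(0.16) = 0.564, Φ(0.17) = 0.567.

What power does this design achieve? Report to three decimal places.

z_β = δ·√(n/(σ₁²+σ₂²)) − z_{α/2}
    = 614 · √(36/1796101) − 2.576
    = 614 · 0.00448 − 2.576
    = 2.7489 − 2.576 = 0.1729 → 0.17
Power = Φ(0.17) = 0.567.

Power ≈ 0.567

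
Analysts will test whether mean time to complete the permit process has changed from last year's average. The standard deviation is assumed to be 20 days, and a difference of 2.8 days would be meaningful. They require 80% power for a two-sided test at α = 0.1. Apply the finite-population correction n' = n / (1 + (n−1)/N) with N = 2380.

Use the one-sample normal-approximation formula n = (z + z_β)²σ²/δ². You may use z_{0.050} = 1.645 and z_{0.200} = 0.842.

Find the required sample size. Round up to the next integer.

n = (z_{α/2} + z_β)² · σ² / δ²
  = (1.645 + 0.842)² · 20² / 2.8²
  = 6.1852 · 400 / 7.84
  = 315.57
Finite-population correction (N = 2380): 315.57 / (1 + (315.57 − 1)/2380) = 278.73.
Round up → n = 279.

n = 279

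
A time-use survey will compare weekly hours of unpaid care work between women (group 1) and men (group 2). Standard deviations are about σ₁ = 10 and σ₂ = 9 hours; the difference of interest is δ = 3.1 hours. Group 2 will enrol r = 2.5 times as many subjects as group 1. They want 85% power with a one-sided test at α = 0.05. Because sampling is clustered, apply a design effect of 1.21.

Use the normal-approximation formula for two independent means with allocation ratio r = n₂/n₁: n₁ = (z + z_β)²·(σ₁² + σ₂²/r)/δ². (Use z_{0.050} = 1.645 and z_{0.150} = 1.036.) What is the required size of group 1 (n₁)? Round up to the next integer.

n₁ = (z_α + z_β)² · (σ₁² + σ₂²/r) / δ²
   = (1.645 + 1.036)² · (10² + 9²/2.5) / 3.1²
   = 7.1878 · (100 + 32.4) / 9.61
   = 7.1878 · 132.4 / 9.61
   = 99.03
Design effect: 1.21 × 99.03 = 119.82.
Round up → n₁ = 120; n₂ = r·n₁ = 2.5 × 120 = 300.

n₁ = 120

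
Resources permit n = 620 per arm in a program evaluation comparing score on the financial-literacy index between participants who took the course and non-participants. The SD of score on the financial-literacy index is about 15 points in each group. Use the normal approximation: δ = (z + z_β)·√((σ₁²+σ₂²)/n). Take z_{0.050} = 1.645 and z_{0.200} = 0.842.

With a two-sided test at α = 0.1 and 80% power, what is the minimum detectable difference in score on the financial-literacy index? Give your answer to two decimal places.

δ = (z_{α/2} + z_β) · √((σ₁²+σ₂²)/n)
  = (1.645 + 0.842) · √(450/620)
  = 2.487 · √0.72581
  = 2.487 · 0.8519
  = 2.1188

Minimum detectable difference ≈ 2.12 points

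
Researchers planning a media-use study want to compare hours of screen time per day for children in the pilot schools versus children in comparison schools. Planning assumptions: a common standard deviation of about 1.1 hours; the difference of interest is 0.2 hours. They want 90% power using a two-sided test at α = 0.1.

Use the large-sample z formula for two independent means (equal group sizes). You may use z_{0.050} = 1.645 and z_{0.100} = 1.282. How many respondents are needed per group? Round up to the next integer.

n = (z_{α/2} + z_β)² · (σ₁² + σ₂²) / δ²
  = (1.645 + 1.282)² · (2·1.1² = 2.42) / 0.2²
  = 8.5673 · 2.42 / 0.04
  = 518.32
Round up → n = 519 per group.

n = 519 per group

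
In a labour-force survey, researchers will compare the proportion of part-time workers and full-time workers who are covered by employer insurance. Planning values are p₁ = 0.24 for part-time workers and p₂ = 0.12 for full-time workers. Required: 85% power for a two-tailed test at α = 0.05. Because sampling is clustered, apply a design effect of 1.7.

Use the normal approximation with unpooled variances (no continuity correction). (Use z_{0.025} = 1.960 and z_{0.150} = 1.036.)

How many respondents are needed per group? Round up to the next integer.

n = 306 per group

n = (z_{α/2} + z_β)² · [p₁(1−p₁) + p₂(1−p₂)] / (p₁ − p₂)²
  = (1.960 + 1.036)² · (0.24·0.76 + 0.12·0.88) / (0.12)²
  = (2.996)² · (0.1824 + 0.1056) / 0.0144
  = 8.9760 · 0.2880 / 0.0144
  = 179.52
Design effect: 1.7 × 179.52 = 305.18.
Round up → n = 306 per group.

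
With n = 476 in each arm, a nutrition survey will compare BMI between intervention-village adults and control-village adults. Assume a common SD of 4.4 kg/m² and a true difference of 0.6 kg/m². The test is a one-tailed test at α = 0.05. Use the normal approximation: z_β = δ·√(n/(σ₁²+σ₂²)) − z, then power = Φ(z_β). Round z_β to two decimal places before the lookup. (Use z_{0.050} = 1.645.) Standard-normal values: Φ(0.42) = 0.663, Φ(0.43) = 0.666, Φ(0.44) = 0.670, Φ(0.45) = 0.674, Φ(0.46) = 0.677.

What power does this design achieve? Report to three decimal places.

Power ≈ 0.677

z_β = δ·√(n/(σ₁²+σ₂²)) − z_α
    = 0.6 · √(476/38.72) − 1.645
    = 0.6 · 3.50619 − 1.645
    = 2.1037 − 1.645 = 0.4587 → 0.46
Power = Φ(0.46) = 0.677.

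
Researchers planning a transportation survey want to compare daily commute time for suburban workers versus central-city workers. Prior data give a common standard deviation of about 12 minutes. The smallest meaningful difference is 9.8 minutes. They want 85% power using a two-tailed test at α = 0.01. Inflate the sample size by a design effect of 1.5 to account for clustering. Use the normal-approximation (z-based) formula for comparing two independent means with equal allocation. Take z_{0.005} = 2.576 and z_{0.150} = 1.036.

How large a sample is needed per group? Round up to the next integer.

n = 59 per group

n = (z_{α/2} + z_β)² · (σ₁² + σ₂²) / δ²
  = (2.576 + 1.036)² · (2·12² = 288) / 9.8²
  = 13.0465 · 288 / 96.04
  = 39.12
Design effect: 1.5 × 39.12 = 58.68.
Round up → n = 59 per group.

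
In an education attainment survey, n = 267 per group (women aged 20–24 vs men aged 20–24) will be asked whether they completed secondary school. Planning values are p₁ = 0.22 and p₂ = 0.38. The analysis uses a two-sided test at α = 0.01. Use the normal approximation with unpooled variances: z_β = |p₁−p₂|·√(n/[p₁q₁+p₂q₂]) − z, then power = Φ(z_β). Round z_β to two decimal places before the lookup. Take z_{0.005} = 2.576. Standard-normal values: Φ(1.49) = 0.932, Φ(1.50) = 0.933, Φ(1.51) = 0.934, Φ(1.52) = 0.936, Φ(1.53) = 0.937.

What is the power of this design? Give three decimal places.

z_β = |p₁−p₂|·√(n/[p₁q₁+p₂q₂]) − z_{α/2}
    = 0.16 · √(267/0.4072) − 2.576
    = 0.16 · 25.6066 − 2.576
    = 4.0971 − 2.576 = 1.5211 → 1.52
Power = Φ(1.52) = 0.936.

Power ≈ 0.936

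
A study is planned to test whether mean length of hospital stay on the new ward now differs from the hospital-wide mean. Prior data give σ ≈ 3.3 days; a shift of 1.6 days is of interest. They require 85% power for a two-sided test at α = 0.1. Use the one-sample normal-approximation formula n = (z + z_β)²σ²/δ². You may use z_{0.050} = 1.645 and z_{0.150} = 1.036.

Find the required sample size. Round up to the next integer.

n = (z_{α/2} + z_β)² · σ² / δ²
  = (1.645 + 1.036)² · 3.3² / 1.6²
  = 7.1878 · 10.89 / 2.56
  = 30.58
Round up → n = 31.

n = 31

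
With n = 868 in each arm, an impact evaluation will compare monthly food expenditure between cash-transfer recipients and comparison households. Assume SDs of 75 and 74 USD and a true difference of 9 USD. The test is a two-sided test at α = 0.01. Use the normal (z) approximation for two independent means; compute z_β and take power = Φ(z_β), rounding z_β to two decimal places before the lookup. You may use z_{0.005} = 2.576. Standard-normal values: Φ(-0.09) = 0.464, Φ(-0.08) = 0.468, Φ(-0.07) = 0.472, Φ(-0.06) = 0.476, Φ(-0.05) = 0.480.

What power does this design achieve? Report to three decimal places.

Power ≈ 0.476

z_β = δ·√(n/(σ₁²+σ₂²)) − z_{α/2}
    = 9 · √(868/11101) − 2.576
    = 9 · 0.27963 − 2.576
    = 2.5166 − 2.576 = -0.0594 → -0.06
Power = Φ(-0.06) = 0.476.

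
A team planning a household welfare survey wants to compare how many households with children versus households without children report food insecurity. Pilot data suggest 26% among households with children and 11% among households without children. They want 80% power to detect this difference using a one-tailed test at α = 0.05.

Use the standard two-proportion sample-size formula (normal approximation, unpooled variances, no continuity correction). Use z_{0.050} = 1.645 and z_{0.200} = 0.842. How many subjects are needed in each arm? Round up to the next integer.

n = (z_α + z_β)² · [p₁(1−p₁) + p₂(1−p₂)] / (p₁ − p₂)²
  = (1.645 + 0.842)² · (0.26·0.74 + 0.11·0.89) / (0.15)²
  = (2.487)² · (0.1924 + 0.0979) / 0.0225
  = 6.1852 · 0.2903 / 0.0225
  = 79.80
Round up → n = 80 per group.

n = 80 per group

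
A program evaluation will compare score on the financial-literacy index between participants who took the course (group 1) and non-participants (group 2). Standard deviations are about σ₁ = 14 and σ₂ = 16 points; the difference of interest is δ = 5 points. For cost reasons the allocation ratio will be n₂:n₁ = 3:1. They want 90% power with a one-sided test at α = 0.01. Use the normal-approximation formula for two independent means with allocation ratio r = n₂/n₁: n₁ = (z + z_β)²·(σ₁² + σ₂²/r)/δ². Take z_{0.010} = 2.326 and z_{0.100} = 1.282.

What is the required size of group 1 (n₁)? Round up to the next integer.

n₁ = (z_α + z_β)² · (σ₁² + σ₂²/r) / δ²
   = (2.326 + 1.282)² · (14² + 16²/3) / 5²
   = 13.0177 · (196 + 85.3333) / 25
   = 13.0177 · 281.3333 / 25
   = 146.49
Round up → n₁ = 147; n₂ = r·n₁ = 3 × 147 = 441.

n₁ = 147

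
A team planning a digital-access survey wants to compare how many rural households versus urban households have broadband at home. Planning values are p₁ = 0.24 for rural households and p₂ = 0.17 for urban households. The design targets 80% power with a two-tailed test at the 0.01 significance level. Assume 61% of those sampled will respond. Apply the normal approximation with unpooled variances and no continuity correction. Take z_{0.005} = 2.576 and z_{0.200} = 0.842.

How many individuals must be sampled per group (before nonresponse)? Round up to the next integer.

n = (z_{α/2} + z_β)² · [p₁(1−p₁) + p₂(1−p₂)] / (p₁ − p₂)²
  = (2.576 + 0.842)² · (0.24·0.76 + 0.17·0.83) / (0.07)²
  = (3.418)² · (0.1824 + 0.1411) / 0.0049
  = 11.6827 · 0.3235 / 0.0049
  = 771.30
Adjust for 61% response: 771.30 / 0.61 = 1264.42.
Round up → n = 1265 per group.

n = 1265 per group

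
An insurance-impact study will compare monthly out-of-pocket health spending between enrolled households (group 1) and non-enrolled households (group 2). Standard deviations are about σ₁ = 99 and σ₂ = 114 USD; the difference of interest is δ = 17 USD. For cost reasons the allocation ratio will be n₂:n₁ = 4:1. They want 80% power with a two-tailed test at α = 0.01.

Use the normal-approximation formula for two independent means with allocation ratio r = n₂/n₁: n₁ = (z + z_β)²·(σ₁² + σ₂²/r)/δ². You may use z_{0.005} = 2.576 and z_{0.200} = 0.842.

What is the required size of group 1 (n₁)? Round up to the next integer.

n₁ = 528

n₁ = (z_{α/2} + z_β)² · (σ₁² + σ₂²/r) / δ²
   = (2.576 + 0.842)² · (99² + 114²/4) / 17²
   = 11.6827 · (9801 + 3249) / 289
   = 11.6827 · 13050 / 289
   = 527.54
Round up → n₁ = 528; n₂ = r·n₁ = 4 × 528 = 2112.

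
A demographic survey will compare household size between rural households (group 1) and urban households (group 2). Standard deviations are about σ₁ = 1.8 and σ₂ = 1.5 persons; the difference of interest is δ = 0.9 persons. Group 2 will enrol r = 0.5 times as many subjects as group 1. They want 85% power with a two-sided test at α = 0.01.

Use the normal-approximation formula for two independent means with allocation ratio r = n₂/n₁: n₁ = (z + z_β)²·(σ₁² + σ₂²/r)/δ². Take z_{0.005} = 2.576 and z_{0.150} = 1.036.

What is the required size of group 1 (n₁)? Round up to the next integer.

n₁ = (z_{α/2} + z_β)² · (σ₁² + σ₂²/r) / δ²
   = (2.576 + 1.036)² · (1.8² + 1.5²/0.5) / 0.9²
   = 13.0465 · (3.24 + 4.5) / 0.81
   = 13.0465 · 7.74 / 0.81
   = 124.67
Round up → n₁ = 125; n₂ = r·n₁ = 0.5 × 125 = 63.

n₁ = 125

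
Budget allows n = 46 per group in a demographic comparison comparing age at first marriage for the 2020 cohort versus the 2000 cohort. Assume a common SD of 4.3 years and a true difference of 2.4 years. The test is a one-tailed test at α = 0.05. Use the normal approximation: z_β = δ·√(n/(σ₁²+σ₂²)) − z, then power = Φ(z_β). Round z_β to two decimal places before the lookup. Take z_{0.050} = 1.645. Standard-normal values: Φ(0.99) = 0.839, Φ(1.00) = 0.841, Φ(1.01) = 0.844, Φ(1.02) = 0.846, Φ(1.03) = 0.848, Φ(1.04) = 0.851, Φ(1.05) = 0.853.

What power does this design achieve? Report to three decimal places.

z_β = δ·√(n/(σ₁²+σ₂²)) − z_α
    = 2.4 · √(46/36.98) − 1.645
    = 2.4 · 1.11531 − 1.645
    = 2.6767 − 1.645 = 1.0317 → 1.03
Power = Φ(1.03) = 0.848.

Power ≈ 0.848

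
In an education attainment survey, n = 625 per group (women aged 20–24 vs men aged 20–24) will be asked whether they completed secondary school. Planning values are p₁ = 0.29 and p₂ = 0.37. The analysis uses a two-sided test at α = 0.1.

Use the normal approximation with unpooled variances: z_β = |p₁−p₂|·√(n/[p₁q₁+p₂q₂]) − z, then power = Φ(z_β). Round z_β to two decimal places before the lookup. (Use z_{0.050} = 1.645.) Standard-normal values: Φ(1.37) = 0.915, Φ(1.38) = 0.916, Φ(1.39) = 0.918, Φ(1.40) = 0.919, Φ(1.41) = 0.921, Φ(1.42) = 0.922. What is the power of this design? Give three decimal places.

z_β = |p₁−p₂|·√(n/[p₁q₁+p₂q₂]) − z_{α/2}
    = 0.08 · √(625/0.4390) − 1.645
    = 0.08 · 37.7318 − 1.645
    = 3.0185 − 1.645 = 1.3735 → 1.37
Power = Φ(1.37) = 0.915.

Power ≈ 0.915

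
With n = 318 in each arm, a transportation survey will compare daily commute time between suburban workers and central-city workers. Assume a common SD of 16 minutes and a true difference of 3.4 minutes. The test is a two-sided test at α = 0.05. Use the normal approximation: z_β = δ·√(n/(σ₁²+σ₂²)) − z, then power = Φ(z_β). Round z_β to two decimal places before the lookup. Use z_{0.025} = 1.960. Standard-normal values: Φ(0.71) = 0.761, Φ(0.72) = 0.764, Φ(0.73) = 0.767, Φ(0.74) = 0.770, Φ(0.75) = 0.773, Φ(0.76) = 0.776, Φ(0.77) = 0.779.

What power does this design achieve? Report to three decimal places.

z_β = δ·√(n/(σ₁²+σ₂²)) − z_{α/2}
    = 3.4 · √(318/512) − 1.960
    = 3.4 · 0.78810 − 1.960
    = 2.6795 − 1.960 = 0.7195 → 0.72
Power = Φ(0.72) = 0.764.

Power ≈ 0.764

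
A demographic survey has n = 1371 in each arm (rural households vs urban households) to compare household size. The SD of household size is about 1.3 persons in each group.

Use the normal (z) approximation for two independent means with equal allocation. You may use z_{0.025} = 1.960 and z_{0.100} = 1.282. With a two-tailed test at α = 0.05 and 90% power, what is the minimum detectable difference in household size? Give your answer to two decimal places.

Minimum detectable difference ≈ 0.16 persons

δ = (z_{α/2} + z_β) · √((σ₁²+σ₂²)/n)
  = (1.960 + 1.282) · √(3.38/1371)
  = 3.242 · √0.00247
  = 3.242 · 0.0497
  = 0.1610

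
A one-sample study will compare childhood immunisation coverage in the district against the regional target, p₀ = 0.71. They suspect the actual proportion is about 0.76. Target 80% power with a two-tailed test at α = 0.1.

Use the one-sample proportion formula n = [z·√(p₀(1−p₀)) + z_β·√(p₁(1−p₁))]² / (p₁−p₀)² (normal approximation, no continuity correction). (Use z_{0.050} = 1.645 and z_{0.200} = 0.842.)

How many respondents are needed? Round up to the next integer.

n = [z_{α/2}·√(p₀q₀) + z_β·√(p₁q₁)]² / (p₁ − p₀)²
  = [1.645·√(0.71·0.29) + 0.842·√(0.76·0.24)]² / (0.05)²
  = [1.645·0.4538 + 0.842·0.4271]² / 0.0025
  = [1.1060]² / 0.0025
  = 489.33
Round up → n = 490.

n = 490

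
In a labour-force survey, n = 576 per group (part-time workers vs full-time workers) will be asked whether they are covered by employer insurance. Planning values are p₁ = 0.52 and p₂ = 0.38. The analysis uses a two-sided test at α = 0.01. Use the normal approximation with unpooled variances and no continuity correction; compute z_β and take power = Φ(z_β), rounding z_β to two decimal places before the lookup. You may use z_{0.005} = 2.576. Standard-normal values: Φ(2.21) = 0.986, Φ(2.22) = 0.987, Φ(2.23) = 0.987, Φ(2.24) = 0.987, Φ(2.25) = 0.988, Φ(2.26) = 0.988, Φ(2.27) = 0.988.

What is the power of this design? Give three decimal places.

z_β = |p₁−p₂|·√(n/[p₁q₁+p₂q₂]) − z_{α/2}
    = 0.14 · √(576/0.4852) − 2.576
    = 0.14 · 34.4549 − 2.576
    = 4.8237 − 2.576 = 2.2477 → 2.25
Power = Φ(2.25) = 0.988.

Power ≈ 0.988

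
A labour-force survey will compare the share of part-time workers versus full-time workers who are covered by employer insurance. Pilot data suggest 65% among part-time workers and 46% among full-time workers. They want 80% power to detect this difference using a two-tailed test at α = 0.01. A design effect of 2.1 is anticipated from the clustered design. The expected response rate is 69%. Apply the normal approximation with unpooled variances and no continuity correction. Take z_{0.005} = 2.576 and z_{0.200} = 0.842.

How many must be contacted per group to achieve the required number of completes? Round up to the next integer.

n = (z_{α/2} + z_β)² · [p₁(1−p₁) + p₂(1−p₂)] / (p₁ − p₂)²
  = (2.576 + 0.842)² · (0.65·0.35 + 0.46·0.54) / (0.19)²
  = (3.418)² · (0.2275 + 0.2484) / 0.0361
  = 11.6827 · 0.4759 / 0.0361
  = 154.01
Design effect: 2.1 × 154.01 = 323.42.
Adjust for 69% response: 323.42 / 0.69 = 468.73.
Round up → n = 469 per group.

n = 469 per group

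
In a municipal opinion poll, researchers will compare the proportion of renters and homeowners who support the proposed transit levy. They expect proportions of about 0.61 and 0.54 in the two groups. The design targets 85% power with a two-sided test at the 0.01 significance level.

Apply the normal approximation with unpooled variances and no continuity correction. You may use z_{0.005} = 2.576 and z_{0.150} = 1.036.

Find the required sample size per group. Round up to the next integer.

n = 1295 per group

n = (z_{α/2} + z_β)² · [p₁(1−p₁) + p₂(1−p₂)] / (p₁ − p₂)²
  = (2.576 + 1.036)² · (0.61·0.39 + 0.54·0.46) / (0.07)²
  = (3.612)² · (0.2379 + 0.2484) / 0.0049
  = 13.0465 · 0.4863 / 0.0049
  = 1294.80
Round up → n = 1295 per group.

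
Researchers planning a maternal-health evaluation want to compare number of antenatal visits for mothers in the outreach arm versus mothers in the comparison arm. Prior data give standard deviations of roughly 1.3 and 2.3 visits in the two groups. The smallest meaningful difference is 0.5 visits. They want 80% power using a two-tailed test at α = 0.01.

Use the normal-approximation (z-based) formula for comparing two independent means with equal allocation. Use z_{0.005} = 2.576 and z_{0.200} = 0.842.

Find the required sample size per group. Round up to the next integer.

n = (z_{α/2} + z_β)² · (σ₁² + σ₂²) / δ²
  = (2.576 + 0.842)² · (1.3² + 2.3² = 6.98) / 0.5²
  = 11.6827 · 6.98 / 0.25
  = 326.18
Round up → n = 327 per group.

n = 327 per group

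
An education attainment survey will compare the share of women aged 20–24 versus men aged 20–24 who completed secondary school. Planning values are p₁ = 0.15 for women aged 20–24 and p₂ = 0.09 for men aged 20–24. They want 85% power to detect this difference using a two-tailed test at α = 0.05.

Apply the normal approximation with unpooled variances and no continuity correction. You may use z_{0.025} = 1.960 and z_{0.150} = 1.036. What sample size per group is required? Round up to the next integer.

n = (z_{α/2} + z_β)² · [p₁(1−p₁) + p₂(1−p₂)] / (p₁ − p₂)²
  = (1.960 + 1.036)² · (0.15·0.85 + 0.09·0.91) / (0.06)²
  = (2.996)² · (0.1275 + 0.0819) / 0.0036
  = 8.9760 · 0.2094 / 0.0036
  = 522.10
Round up → n = 523 per group.

n = 523 per group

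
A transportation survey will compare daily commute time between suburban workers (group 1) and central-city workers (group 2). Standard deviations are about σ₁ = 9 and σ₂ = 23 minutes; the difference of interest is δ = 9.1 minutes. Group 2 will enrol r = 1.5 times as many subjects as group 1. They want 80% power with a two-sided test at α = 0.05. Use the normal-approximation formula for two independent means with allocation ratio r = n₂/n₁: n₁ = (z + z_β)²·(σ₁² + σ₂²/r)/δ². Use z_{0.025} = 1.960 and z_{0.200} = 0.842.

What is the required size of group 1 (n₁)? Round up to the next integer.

n₁ = (z_{α/2} + z_β)² · (σ₁² + σ₂²/r) / δ²
   = (1.960 + 0.842)² · (9² + 23²/1.5) / 9.1²
   = 7.8512 · (81 + 352.6667) / 82.81
   = 7.8512 · 433.6667 / 82.81
   = 41.12
Round up → n₁ = 42; n₂ = r·n₁ = 1.5 × 42 = 63.

n₁ = 42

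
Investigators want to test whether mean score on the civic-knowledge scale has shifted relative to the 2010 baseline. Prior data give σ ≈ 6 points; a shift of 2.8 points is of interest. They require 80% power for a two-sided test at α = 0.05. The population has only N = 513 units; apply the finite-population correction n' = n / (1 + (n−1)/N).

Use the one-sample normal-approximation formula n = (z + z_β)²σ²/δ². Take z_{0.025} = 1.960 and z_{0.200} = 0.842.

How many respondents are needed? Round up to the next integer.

n = (z_{α/2} + z_β)² · σ² / δ²
  = (1.960 + 0.842)² · 6² / 2.8²
  = 7.8512 · 36 / 7.84
  = 36.05
Finite-population correction (N = 513): 36.05 / (1 + (36.05 − 1)/513) = 33.75.
Round up → n = 34.

n = 34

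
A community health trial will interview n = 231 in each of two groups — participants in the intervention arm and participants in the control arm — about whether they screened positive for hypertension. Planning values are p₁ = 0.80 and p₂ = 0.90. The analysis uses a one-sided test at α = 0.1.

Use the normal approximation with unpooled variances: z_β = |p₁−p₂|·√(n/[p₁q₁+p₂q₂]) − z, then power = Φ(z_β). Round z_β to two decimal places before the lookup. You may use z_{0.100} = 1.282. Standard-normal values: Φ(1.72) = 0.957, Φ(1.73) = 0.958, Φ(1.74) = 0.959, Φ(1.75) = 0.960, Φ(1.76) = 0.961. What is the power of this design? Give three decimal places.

Power ≈ 0.961

z_β = |p₁−p₂|·√(n/[p₁q₁+p₂q₂]) − z_α
    = 0.10 · √(231/0.2500) − 1.282
    = 0.10 · 30.3974 − 1.282
    = 3.0397 − 1.282 = 1.7577 → 1.76
Power = Φ(1.76) = 0.961.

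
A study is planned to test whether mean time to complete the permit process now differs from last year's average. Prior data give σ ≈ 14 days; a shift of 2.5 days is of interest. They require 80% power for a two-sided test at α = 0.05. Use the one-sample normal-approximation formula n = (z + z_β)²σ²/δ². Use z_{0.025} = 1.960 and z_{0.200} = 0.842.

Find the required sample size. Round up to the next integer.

n = (z_{α/2} + z_β)² · σ² / δ²
  = (1.960 + 0.842)² · 14² / 2.5²
  = 7.8512 · 196 / 6.25
  = 246.21
Round up → n = 247.

n = 247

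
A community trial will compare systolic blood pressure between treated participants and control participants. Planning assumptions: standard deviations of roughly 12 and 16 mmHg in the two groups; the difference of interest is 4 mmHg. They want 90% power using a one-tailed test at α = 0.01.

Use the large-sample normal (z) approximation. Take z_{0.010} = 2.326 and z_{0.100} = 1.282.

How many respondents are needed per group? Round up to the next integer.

n = (z_α + z_β)² · (σ₁² + σ₂²) / δ²
  = (2.326 + 1.282)² · (12² + 16² = 400) / 4²
  = 13.0177 · 400 / 16
  = 325.44
Round up → n = 326 per group.

n = 326 per group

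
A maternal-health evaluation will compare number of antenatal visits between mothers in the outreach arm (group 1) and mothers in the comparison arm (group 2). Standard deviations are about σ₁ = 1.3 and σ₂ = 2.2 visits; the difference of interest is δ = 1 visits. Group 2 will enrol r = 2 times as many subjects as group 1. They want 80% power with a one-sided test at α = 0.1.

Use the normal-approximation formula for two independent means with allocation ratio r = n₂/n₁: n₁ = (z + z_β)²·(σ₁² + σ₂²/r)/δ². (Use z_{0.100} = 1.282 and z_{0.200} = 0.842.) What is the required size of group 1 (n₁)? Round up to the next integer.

n₁ = (z_α + z_β)² · (σ₁² + σ₂²/r) / δ²
   = (1.282 + 0.842)² · (1.3² + 2.2²/2) / 1²
   = 4.5114 · (1.69 + 2.42) / 1
   = 4.5114 · 4.11 / 1
   = 18.54
Round up → n₁ = 19; n₂ = r·n₁ = 2 × 19 = 38.

n₁ = 19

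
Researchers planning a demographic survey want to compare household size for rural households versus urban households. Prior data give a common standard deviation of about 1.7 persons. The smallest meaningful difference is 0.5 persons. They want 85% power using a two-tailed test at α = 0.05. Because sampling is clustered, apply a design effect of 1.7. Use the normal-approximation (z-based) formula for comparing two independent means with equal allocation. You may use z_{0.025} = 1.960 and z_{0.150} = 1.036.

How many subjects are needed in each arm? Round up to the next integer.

n = (z_{α/2} + z_β)² · (σ₁² + σ₂²) / δ²
  = (1.960 + 1.036)² · (2·1.7² = 5.78) / 0.5²
  = 8.9760 · 5.78 / 0.25
  = 207.53
Design effect: 1.7 × 207.53 = 352.79.
Round up → n = 353 per group.

n = 353 per group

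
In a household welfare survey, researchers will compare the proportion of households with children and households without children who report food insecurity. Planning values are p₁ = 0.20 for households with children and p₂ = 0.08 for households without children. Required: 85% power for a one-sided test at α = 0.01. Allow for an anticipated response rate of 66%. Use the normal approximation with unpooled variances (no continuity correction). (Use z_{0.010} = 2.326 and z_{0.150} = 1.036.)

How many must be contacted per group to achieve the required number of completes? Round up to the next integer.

n = (z_α + z_β)² · [p₁(1−p₁) + p₂(1−p₂)] / (p₁ − p₂)²
  = (2.326 + 1.036)² · (0.20·0.80 + 0.08·0.92) / (0.12)²
  = (3.362)² · (0.1600 + 0.0736) / 0.0144
  = 11.3030 · 0.2336 / 0.0144
  = 183.36
Adjust for 66% response: 183.36 / 0.66 = 277.82.
Round up → n = 278 per group.

n = 278 per group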